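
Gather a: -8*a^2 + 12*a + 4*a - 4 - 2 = -8*a^2 + 16*a - 6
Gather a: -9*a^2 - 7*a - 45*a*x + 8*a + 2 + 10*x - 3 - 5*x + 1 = -9*a^2 + a*(1 - 45*x) + 5*x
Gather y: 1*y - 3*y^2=-3*y^2 + y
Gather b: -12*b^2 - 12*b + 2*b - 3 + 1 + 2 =-12*b^2 - 10*b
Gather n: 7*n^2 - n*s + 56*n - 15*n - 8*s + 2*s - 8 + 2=7*n^2 + n*(41 - s) - 6*s - 6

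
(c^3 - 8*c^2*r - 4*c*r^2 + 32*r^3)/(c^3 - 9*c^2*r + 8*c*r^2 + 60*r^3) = (c^2 - 10*c*r + 16*r^2)/(c^2 - 11*c*r + 30*r^2)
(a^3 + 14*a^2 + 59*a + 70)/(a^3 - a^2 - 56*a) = (a^2 + 7*a + 10)/(a*(a - 8))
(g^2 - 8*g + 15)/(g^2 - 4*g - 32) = (-g^2 + 8*g - 15)/(-g^2 + 4*g + 32)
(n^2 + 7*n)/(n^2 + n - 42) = n/(n - 6)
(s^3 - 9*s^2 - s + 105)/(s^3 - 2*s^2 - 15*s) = (s - 7)/s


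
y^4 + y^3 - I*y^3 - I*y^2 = y^2*(y + 1)*(y - I)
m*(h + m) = h*m + m^2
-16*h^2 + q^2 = (-4*h + q)*(4*h + q)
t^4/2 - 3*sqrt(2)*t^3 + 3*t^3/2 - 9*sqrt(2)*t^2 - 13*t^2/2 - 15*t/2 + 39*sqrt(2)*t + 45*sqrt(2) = (t/2 + 1/2)*(t - 3)*(t + 5)*(t - 6*sqrt(2))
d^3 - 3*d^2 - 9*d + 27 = (d - 3)^2*(d + 3)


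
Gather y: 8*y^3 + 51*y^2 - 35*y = 8*y^3 + 51*y^2 - 35*y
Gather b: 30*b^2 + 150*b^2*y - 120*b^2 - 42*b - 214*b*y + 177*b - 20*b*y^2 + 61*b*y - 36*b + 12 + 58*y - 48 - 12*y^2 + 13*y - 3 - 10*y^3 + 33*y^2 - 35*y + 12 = b^2*(150*y - 90) + b*(-20*y^2 - 153*y + 99) - 10*y^3 + 21*y^2 + 36*y - 27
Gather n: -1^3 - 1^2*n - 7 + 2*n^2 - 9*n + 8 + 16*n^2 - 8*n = 18*n^2 - 18*n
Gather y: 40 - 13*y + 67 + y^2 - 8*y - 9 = y^2 - 21*y + 98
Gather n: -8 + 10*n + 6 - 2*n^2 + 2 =-2*n^2 + 10*n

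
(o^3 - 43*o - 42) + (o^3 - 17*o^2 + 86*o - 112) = 2*o^3 - 17*o^2 + 43*o - 154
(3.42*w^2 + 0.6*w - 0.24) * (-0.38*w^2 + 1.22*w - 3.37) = -1.2996*w^4 + 3.9444*w^3 - 10.7022*w^2 - 2.3148*w + 0.8088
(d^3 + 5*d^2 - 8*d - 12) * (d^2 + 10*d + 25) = d^5 + 15*d^4 + 67*d^3 + 33*d^2 - 320*d - 300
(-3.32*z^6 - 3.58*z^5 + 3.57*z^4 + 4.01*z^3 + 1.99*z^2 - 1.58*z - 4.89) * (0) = 0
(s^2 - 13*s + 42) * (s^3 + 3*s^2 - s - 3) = s^5 - 10*s^4 + 2*s^3 + 136*s^2 - 3*s - 126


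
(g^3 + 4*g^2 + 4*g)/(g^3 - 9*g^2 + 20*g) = (g^2 + 4*g + 4)/(g^2 - 9*g + 20)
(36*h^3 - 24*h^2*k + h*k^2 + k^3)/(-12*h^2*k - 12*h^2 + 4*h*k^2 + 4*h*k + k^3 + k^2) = (-3*h + k)/(k + 1)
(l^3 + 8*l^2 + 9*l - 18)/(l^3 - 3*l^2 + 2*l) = (l^2 + 9*l + 18)/(l*(l - 2))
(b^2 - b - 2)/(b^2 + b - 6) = (b + 1)/(b + 3)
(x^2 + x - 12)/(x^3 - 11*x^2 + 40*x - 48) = (x + 4)/(x^2 - 8*x + 16)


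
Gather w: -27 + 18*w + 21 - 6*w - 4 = 12*w - 10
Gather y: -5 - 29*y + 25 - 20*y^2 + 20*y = -20*y^2 - 9*y + 20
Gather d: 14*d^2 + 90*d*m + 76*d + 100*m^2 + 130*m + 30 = 14*d^2 + d*(90*m + 76) + 100*m^2 + 130*m + 30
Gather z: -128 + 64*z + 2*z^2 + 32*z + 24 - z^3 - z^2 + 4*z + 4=-z^3 + z^2 + 100*z - 100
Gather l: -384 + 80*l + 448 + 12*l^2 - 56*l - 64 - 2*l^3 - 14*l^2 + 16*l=-2*l^3 - 2*l^2 + 40*l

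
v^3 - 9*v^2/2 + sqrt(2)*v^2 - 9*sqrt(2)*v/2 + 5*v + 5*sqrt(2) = (v - 5/2)*(v - 2)*(v + sqrt(2))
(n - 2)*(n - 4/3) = n^2 - 10*n/3 + 8/3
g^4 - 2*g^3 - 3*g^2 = g^2*(g - 3)*(g + 1)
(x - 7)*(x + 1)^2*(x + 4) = x^4 - x^3 - 33*x^2 - 59*x - 28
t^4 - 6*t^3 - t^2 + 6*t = t*(t - 6)*(t - 1)*(t + 1)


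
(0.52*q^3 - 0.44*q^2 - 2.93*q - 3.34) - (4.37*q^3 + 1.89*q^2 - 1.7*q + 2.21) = -3.85*q^3 - 2.33*q^2 - 1.23*q - 5.55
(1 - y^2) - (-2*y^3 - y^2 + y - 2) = 2*y^3 - y + 3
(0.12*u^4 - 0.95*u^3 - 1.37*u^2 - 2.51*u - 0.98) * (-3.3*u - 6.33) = -0.396*u^5 + 2.3754*u^4 + 10.5345*u^3 + 16.9551*u^2 + 19.1223*u + 6.2034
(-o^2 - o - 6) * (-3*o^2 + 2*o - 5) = 3*o^4 + o^3 + 21*o^2 - 7*o + 30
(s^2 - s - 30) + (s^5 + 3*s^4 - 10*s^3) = s^5 + 3*s^4 - 10*s^3 + s^2 - s - 30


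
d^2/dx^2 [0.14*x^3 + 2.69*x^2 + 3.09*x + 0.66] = 0.84*x + 5.38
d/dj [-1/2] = 0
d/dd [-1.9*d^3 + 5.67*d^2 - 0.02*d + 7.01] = -5.7*d^2 + 11.34*d - 0.02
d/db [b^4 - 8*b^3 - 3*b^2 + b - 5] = 4*b^3 - 24*b^2 - 6*b + 1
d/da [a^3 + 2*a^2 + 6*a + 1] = 3*a^2 + 4*a + 6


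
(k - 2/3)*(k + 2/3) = k^2 - 4/9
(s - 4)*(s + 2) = s^2 - 2*s - 8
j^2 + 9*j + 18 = (j + 3)*(j + 6)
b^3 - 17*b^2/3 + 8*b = b*(b - 3)*(b - 8/3)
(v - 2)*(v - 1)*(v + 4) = v^3 + v^2 - 10*v + 8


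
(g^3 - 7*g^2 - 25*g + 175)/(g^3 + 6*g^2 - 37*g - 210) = (g^2 - 12*g + 35)/(g^2 + g - 42)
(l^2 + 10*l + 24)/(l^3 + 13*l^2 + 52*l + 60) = (l + 4)/(l^2 + 7*l + 10)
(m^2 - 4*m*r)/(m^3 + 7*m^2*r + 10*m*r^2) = (m - 4*r)/(m^2 + 7*m*r + 10*r^2)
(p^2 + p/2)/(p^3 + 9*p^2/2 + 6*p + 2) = p/(p^2 + 4*p + 4)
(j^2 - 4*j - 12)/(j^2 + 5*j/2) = 2*(j^2 - 4*j - 12)/(j*(2*j + 5))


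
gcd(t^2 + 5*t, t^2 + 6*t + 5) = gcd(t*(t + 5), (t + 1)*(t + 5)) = t + 5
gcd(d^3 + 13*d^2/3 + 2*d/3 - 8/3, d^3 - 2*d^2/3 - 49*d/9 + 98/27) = d - 2/3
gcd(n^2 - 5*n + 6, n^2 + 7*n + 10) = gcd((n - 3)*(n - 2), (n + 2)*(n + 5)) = 1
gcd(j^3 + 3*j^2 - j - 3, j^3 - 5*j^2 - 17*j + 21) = j^2 + 2*j - 3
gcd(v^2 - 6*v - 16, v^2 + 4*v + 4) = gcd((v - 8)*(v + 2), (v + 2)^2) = v + 2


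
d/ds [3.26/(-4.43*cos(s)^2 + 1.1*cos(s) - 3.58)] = (3.586 - 28.8836*cos(s))*sin(s)/(4.43*cos(s)^2 - 1.1*cos(s) + 3.58)^2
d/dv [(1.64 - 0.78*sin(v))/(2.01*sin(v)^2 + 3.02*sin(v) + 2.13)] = (1.5678*sin(v)^2 - 6.5928*sin(v) - 6.6142)*cos(v)/(4.0401*sin(v)^4 + 12.1404*sin(v)^3 + 17.683*sin(v)^2 + 12.8652*sin(v) + 4.5369)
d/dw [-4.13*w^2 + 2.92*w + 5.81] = 2.92 - 8.26*w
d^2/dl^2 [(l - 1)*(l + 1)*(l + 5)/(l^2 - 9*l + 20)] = 30*(7*l^3 - 57*l^2 + 93*l + 101)/(l^6 - 27*l^5 + 303*l^4 - 1809*l^3 + 6060*l^2 - 10800*l + 8000)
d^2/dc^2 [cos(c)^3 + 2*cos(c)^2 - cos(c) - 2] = cos(c)/4 - 4*cos(2*c) - 9*cos(3*c)/4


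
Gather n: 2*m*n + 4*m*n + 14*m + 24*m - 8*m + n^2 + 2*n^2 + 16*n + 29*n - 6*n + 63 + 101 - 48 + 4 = 30*m + 3*n^2 + n*(6*m + 39) + 120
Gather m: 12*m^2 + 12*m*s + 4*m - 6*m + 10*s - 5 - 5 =12*m^2 + m*(12*s - 2) + 10*s - 10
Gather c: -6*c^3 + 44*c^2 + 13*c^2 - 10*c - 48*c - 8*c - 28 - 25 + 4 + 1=-6*c^3 + 57*c^2 - 66*c - 48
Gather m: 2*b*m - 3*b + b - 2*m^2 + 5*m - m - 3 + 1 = -2*b - 2*m^2 + m*(2*b + 4) - 2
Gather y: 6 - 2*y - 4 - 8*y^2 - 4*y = -8*y^2 - 6*y + 2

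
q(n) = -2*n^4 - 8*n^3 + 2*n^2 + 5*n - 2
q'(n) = -8*n^3 - 24*n^2 + 4*n + 5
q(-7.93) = -3835.48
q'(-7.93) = 2453.46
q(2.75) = -253.88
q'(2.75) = -331.88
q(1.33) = -16.89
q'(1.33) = -50.95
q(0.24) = -0.80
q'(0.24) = 4.47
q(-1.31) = 6.98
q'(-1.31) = -23.44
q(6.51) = -5683.99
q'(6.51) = -3193.24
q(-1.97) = 26.95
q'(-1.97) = -34.86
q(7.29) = -8607.22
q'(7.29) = -4340.66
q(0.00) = -2.00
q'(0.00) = 5.00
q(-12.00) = -27422.00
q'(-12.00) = 10325.00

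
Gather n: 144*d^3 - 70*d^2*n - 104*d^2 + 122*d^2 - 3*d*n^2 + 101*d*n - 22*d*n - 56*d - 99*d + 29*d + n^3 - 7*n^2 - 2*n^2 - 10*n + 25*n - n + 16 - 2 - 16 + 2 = 144*d^3 + 18*d^2 - 126*d + n^3 + n^2*(-3*d - 9) + n*(-70*d^2 + 79*d + 14)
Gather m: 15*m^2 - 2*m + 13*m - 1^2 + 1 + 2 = 15*m^2 + 11*m + 2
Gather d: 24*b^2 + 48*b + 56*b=24*b^2 + 104*b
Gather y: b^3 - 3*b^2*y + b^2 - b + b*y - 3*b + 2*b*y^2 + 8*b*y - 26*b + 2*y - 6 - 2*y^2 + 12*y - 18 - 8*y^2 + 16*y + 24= b^3 + b^2 - 30*b + y^2*(2*b - 10) + y*(-3*b^2 + 9*b + 30)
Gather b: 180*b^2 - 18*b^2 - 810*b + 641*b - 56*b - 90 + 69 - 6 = 162*b^2 - 225*b - 27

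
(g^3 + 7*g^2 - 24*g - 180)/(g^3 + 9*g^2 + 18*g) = (g^2 + g - 30)/(g*(g + 3))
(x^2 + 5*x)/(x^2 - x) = (x + 5)/(x - 1)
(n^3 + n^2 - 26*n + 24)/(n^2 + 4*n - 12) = (n^2 - 5*n + 4)/(n - 2)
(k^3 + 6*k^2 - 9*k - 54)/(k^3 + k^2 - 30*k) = (k^2 - 9)/(k*(k - 5))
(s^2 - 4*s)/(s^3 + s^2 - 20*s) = 1/(s + 5)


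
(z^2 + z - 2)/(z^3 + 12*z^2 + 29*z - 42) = (z + 2)/(z^2 + 13*z + 42)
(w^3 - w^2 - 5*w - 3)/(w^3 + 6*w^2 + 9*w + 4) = (w - 3)/(w + 4)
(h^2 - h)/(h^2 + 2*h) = (h - 1)/(h + 2)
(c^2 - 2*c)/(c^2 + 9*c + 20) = c*(c - 2)/(c^2 + 9*c + 20)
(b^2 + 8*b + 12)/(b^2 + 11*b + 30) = (b + 2)/(b + 5)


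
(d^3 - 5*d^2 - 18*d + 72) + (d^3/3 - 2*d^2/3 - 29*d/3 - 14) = 4*d^3/3 - 17*d^2/3 - 83*d/3 + 58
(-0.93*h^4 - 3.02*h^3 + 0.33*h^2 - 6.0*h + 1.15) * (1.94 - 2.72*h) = 2.5296*h^5 + 6.4102*h^4 - 6.7564*h^3 + 16.9602*h^2 - 14.768*h + 2.231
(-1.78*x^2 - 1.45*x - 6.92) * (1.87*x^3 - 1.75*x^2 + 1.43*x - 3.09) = -3.3286*x^5 + 0.4035*x^4 - 12.9483*x^3 + 15.5367*x^2 - 5.4151*x + 21.3828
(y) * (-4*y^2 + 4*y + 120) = -4*y^3 + 4*y^2 + 120*y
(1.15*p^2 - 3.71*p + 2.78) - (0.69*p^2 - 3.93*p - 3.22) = 0.46*p^2 + 0.22*p + 6.0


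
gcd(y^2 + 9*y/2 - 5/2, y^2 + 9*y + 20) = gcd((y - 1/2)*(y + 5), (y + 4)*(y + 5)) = y + 5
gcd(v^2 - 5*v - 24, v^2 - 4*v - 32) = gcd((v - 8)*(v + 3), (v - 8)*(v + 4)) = v - 8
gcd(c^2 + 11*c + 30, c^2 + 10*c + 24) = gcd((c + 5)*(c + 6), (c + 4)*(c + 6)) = c + 6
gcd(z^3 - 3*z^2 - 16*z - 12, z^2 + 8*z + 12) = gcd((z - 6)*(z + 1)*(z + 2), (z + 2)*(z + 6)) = z + 2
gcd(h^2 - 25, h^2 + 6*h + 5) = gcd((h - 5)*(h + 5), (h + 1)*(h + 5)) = h + 5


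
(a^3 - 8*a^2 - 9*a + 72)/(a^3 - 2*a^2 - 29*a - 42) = (a^2 - 11*a + 24)/(a^2 - 5*a - 14)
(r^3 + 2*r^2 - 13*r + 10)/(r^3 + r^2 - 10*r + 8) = (r + 5)/(r + 4)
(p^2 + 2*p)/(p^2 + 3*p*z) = (p + 2)/(p + 3*z)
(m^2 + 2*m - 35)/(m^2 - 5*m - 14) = (-m^2 - 2*m + 35)/(-m^2 + 5*m + 14)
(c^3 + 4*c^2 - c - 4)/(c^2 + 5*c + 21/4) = 4*(c^3 + 4*c^2 - c - 4)/(4*c^2 + 20*c + 21)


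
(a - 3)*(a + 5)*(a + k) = a^3 + a^2*k + 2*a^2 + 2*a*k - 15*a - 15*k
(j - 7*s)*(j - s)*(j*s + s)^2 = j^4*s^2 - 8*j^3*s^3 + 2*j^3*s^2 + 7*j^2*s^4 - 16*j^2*s^3 + j^2*s^2 + 14*j*s^4 - 8*j*s^3 + 7*s^4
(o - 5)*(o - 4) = o^2 - 9*o + 20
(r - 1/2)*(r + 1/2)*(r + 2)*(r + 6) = r^4 + 8*r^3 + 47*r^2/4 - 2*r - 3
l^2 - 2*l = l*(l - 2)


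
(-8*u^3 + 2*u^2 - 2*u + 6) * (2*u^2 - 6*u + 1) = -16*u^5 + 52*u^4 - 24*u^3 + 26*u^2 - 38*u + 6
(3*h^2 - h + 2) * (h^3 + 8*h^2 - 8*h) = 3*h^5 + 23*h^4 - 30*h^3 + 24*h^2 - 16*h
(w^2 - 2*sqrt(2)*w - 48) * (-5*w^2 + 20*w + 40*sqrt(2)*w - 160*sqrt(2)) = -5*w^4 + 20*w^3 + 50*sqrt(2)*w^3 - 200*sqrt(2)*w^2 + 80*w^2 - 1920*sqrt(2)*w - 320*w + 7680*sqrt(2)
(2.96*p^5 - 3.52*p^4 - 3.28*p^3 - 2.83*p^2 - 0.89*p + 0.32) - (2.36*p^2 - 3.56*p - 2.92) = 2.96*p^5 - 3.52*p^4 - 3.28*p^3 - 5.19*p^2 + 2.67*p + 3.24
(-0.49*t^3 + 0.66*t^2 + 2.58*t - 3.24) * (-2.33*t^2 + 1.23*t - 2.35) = 1.1417*t^5 - 2.1405*t^4 - 4.0481*t^3 + 9.1716*t^2 - 10.0482*t + 7.614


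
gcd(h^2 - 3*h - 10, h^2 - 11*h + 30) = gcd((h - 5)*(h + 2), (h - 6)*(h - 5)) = h - 5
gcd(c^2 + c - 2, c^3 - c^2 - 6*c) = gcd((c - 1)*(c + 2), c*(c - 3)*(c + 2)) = c + 2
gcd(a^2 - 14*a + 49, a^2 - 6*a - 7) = a - 7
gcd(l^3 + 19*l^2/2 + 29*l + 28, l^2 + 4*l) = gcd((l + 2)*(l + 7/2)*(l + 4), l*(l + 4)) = l + 4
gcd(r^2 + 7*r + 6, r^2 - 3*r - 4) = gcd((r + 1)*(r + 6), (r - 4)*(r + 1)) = r + 1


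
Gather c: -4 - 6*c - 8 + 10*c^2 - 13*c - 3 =10*c^2 - 19*c - 15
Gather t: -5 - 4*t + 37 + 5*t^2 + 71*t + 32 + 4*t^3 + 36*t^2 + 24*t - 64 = 4*t^3 + 41*t^2 + 91*t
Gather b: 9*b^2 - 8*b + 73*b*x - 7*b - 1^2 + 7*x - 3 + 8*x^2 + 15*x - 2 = 9*b^2 + b*(73*x - 15) + 8*x^2 + 22*x - 6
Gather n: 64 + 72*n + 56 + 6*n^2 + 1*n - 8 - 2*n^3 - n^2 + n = -2*n^3 + 5*n^2 + 74*n + 112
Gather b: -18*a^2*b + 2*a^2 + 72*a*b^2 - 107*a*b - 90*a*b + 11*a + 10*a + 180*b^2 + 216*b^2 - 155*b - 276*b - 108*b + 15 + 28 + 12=2*a^2 + 21*a + b^2*(72*a + 396) + b*(-18*a^2 - 197*a - 539) + 55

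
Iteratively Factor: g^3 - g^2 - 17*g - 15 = (g + 3)*(g^2 - 4*g - 5) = (g - 5)*(g + 3)*(g + 1)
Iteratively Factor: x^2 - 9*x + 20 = (x - 4)*(x - 5)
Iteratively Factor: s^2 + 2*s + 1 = (s + 1)*(s + 1)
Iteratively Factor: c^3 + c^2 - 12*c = (c + 4)*(c^2 - 3*c) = c*(c + 4)*(c - 3)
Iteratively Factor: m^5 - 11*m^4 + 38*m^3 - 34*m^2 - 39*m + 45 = (m - 3)*(m^4 - 8*m^3 + 14*m^2 + 8*m - 15) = (m - 3)*(m - 1)*(m^3 - 7*m^2 + 7*m + 15) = (m - 3)*(m - 1)*(m + 1)*(m^2 - 8*m + 15) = (m - 3)^2*(m - 1)*(m + 1)*(m - 5)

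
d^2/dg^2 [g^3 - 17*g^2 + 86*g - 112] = 6*g - 34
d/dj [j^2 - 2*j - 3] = 2*j - 2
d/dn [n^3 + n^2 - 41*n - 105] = 3*n^2 + 2*n - 41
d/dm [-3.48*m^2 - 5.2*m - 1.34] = -6.96*m - 5.2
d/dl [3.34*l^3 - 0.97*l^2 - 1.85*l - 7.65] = 10.02*l^2 - 1.94*l - 1.85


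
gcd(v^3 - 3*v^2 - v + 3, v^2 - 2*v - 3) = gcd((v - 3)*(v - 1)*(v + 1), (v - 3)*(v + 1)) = v^2 - 2*v - 3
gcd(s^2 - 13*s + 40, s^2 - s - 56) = s - 8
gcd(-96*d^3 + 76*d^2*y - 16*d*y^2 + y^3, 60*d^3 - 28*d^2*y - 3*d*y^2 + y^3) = 12*d^2 - 8*d*y + y^2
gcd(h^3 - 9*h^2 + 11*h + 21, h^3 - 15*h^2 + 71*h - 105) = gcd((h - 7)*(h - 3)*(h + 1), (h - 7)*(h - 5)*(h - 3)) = h^2 - 10*h + 21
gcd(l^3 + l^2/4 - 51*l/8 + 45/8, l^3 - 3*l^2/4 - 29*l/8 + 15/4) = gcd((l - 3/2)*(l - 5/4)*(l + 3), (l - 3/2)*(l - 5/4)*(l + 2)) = l^2 - 11*l/4 + 15/8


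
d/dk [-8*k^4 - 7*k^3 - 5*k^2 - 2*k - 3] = -32*k^3 - 21*k^2 - 10*k - 2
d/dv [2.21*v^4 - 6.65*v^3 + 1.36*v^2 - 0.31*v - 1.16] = 8.84*v^3 - 19.95*v^2 + 2.72*v - 0.31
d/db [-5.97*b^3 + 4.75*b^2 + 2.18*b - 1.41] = -17.91*b^2 + 9.5*b + 2.18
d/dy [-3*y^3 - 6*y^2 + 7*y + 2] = -9*y^2 - 12*y + 7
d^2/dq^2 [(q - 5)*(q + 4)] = 2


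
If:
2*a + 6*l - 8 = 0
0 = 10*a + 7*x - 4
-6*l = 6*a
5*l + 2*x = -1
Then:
No Solution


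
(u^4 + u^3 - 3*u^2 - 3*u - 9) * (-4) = -4*u^4 - 4*u^3 + 12*u^2 + 12*u + 36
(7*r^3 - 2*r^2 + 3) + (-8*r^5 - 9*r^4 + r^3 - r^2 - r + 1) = -8*r^5 - 9*r^4 + 8*r^3 - 3*r^2 - r + 4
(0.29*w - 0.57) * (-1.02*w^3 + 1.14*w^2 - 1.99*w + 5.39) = -0.2958*w^4 + 0.912*w^3 - 1.2269*w^2 + 2.6974*w - 3.0723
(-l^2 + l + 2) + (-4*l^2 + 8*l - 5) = -5*l^2 + 9*l - 3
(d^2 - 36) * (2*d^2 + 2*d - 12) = 2*d^4 + 2*d^3 - 84*d^2 - 72*d + 432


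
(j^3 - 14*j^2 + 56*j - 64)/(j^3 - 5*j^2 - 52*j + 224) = (j - 2)/(j + 7)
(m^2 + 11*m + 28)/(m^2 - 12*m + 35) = (m^2 + 11*m + 28)/(m^2 - 12*m + 35)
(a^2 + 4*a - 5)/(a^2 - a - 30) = (a - 1)/(a - 6)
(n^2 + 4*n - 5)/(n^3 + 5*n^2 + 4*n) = (n^2 + 4*n - 5)/(n*(n^2 + 5*n + 4))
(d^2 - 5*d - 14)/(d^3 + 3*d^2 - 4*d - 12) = (d - 7)/(d^2 + d - 6)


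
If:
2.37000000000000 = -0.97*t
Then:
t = -2.44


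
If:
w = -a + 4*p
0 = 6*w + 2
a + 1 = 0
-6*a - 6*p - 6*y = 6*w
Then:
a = -1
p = -1/3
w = -1/3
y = 5/3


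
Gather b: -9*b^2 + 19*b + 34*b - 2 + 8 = -9*b^2 + 53*b + 6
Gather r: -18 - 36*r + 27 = 9 - 36*r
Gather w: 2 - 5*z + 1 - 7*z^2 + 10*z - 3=-7*z^2 + 5*z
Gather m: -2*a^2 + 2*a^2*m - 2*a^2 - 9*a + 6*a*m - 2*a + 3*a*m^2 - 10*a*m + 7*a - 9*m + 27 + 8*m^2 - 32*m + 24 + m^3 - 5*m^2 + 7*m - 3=-4*a^2 - 4*a + m^3 + m^2*(3*a + 3) + m*(2*a^2 - 4*a - 34) + 48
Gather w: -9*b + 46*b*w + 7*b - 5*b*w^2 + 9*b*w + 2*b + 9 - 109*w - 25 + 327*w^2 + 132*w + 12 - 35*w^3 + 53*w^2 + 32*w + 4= -35*w^3 + w^2*(380 - 5*b) + w*(55*b + 55)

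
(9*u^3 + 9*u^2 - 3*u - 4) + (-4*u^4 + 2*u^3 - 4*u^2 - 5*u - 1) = -4*u^4 + 11*u^3 + 5*u^2 - 8*u - 5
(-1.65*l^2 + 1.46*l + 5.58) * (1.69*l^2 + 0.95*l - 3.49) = -2.7885*l^4 + 0.8999*l^3 + 16.5757*l^2 + 0.2056*l - 19.4742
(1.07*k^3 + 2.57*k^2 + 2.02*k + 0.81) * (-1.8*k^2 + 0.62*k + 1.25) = -1.926*k^5 - 3.9626*k^4 - 0.7051*k^3 + 3.0069*k^2 + 3.0272*k + 1.0125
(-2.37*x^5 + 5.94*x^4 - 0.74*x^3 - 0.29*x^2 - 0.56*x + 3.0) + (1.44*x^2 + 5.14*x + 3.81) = -2.37*x^5 + 5.94*x^4 - 0.74*x^3 + 1.15*x^2 + 4.58*x + 6.81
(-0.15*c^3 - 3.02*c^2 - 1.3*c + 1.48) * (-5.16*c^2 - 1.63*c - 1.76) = 0.774*c^5 + 15.8277*c^4 + 11.8946*c^3 - 0.2026*c^2 - 0.1244*c - 2.6048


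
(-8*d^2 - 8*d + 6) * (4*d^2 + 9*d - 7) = -32*d^4 - 104*d^3 + 8*d^2 + 110*d - 42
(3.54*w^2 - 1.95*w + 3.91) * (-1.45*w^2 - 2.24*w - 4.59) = -5.133*w^4 - 5.1021*w^3 - 17.5501*w^2 + 0.192099999999998*w - 17.9469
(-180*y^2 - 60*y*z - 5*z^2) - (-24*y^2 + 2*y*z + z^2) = -156*y^2 - 62*y*z - 6*z^2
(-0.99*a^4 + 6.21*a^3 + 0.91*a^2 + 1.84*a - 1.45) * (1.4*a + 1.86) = -1.386*a^5 + 6.8526*a^4 + 12.8246*a^3 + 4.2686*a^2 + 1.3924*a - 2.697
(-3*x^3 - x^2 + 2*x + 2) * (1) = -3*x^3 - x^2 + 2*x + 2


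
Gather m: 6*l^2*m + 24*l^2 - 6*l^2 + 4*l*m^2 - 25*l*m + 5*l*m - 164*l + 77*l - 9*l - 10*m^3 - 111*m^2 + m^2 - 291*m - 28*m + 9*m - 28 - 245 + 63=18*l^2 - 96*l - 10*m^3 + m^2*(4*l - 110) + m*(6*l^2 - 20*l - 310) - 210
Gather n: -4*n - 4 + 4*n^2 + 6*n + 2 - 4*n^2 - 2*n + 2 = 0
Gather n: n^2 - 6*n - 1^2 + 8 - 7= n^2 - 6*n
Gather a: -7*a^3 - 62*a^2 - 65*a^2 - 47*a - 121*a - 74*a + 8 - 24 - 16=-7*a^3 - 127*a^2 - 242*a - 32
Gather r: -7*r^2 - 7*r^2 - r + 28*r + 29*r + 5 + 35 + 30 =-14*r^2 + 56*r + 70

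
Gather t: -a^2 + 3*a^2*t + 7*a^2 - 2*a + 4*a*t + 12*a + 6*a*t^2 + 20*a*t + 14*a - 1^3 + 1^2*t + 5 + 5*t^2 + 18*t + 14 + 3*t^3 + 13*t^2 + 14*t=6*a^2 + 24*a + 3*t^3 + t^2*(6*a + 18) + t*(3*a^2 + 24*a + 33) + 18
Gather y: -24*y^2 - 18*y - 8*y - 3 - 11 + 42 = -24*y^2 - 26*y + 28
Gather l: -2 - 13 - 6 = -21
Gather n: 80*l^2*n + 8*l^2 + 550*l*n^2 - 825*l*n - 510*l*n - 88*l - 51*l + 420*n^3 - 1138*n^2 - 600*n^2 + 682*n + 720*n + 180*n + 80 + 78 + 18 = 8*l^2 - 139*l + 420*n^3 + n^2*(550*l - 1738) + n*(80*l^2 - 1335*l + 1582) + 176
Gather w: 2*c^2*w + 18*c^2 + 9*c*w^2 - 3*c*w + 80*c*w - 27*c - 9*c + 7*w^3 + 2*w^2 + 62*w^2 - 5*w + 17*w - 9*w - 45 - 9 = 18*c^2 - 36*c + 7*w^3 + w^2*(9*c + 64) + w*(2*c^2 + 77*c + 3) - 54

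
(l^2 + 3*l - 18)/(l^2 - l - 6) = (l + 6)/(l + 2)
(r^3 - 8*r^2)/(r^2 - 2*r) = r*(r - 8)/(r - 2)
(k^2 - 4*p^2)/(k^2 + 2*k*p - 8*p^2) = (k + 2*p)/(k + 4*p)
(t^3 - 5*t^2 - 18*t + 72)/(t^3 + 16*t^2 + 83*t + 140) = (t^2 - 9*t + 18)/(t^2 + 12*t + 35)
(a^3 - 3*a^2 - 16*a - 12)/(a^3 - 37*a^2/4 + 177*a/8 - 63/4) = 8*(a^2 + 3*a + 2)/(8*a^2 - 26*a + 21)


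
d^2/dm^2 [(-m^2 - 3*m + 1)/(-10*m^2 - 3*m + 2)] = 2*(270*m^3 - 240*m^2 + 90*m - 7)/(1000*m^6 + 900*m^5 - 330*m^4 - 333*m^3 + 66*m^2 + 36*m - 8)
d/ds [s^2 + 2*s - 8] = 2*s + 2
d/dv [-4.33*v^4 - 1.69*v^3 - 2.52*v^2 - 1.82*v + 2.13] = -17.32*v^3 - 5.07*v^2 - 5.04*v - 1.82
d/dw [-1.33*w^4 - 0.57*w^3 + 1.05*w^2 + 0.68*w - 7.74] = -5.32*w^3 - 1.71*w^2 + 2.1*w + 0.68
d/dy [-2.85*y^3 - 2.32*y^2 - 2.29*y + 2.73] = -8.55*y^2 - 4.64*y - 2.29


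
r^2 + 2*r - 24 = (r - 4)*(r + 6)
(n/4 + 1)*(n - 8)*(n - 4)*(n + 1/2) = n^4/4 - 15*n^3/8 - 5*n^2 + 30*n + 16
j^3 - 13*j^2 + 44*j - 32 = (j - 8)*(j - 4)*(j - 1)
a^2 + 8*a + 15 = (a + 3)*(a + 5)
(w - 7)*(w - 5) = w^2 - 12*w + 35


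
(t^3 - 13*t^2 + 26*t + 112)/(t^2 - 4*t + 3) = (t^3 - 13*t^2 + 26*t + 112)/(t^2 - 4*t + 3)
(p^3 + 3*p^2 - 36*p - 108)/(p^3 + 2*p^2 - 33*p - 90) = (p + 6)/(p + 5)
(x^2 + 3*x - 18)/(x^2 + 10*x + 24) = (x - 3)/(x + 4)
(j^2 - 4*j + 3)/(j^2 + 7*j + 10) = (j^2 - 4*j + 3)/(j^2 + 7*j + 10)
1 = 1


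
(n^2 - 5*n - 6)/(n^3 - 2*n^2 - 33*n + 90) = (n^2 - 5*n - 6)/(n^3 - 2*n^2 - 33*n + 90)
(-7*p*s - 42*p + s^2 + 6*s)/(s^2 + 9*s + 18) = (-7*p + s)/(s + 3)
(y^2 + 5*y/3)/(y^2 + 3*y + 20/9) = 3*y/(3*y + 4)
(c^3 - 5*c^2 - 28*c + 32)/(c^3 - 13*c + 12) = (c - 8)/(c - 3)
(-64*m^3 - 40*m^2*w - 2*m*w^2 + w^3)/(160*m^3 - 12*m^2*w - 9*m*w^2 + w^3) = (2*m + w)/(-5*m + w)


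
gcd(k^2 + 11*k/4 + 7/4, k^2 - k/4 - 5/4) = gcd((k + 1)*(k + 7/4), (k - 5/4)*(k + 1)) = k + 1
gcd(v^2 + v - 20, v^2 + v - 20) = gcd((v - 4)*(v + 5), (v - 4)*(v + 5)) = v^2 + v - 20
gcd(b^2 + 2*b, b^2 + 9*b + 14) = b + 2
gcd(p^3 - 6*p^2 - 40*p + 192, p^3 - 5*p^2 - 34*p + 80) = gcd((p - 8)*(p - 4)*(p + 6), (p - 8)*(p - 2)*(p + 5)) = p - 8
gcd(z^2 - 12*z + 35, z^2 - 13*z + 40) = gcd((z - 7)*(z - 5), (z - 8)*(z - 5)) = z - 5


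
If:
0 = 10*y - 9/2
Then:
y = 9/20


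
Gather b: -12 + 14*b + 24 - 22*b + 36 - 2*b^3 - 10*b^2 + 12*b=-2*b^3 - 10*b^2 + 4*b + 48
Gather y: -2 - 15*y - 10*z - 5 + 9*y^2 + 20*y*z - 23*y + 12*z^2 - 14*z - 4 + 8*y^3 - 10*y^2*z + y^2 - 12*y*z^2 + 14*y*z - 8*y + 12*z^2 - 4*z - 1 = 8*y^3 + y^2*(10 - 10*z) + y*(-12*z^2 + 34*z - 46) + 24*z^2 - 28*z - 12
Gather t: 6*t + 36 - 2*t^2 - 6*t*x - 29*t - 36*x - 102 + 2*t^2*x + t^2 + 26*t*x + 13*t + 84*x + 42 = t^2*(2*x - 1) + t*(20*x - 10) + 48*x - 24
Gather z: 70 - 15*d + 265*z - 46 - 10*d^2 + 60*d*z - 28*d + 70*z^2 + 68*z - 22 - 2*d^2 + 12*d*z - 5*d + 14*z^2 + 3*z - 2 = -12*d^2 - 48*d + 84*z^2 + z*(72*d + 336)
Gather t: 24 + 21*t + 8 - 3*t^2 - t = -3*t^2 + 20*t + 32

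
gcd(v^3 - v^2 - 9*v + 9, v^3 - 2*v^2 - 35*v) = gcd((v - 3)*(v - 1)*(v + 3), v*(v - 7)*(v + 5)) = 1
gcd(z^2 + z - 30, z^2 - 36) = z + 6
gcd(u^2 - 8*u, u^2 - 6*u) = u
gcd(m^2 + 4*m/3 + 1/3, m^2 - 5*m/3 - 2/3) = m + 1/3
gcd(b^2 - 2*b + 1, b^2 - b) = b - 1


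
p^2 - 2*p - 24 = (p - 6)*(p + 4)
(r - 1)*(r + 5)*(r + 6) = r^3 + 10*r^2 + 19*r - 30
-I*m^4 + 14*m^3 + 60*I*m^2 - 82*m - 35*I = (m + I)*(m + 5*I)*(m + 7*I)*(-I*m + 1)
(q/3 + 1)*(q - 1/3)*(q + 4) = q^3/3 + 20*q^2/9 + 29*q/9 - 4/3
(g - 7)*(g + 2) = g^2 - 5*g - 14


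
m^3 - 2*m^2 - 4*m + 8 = (m - 2)^2*(m + 2)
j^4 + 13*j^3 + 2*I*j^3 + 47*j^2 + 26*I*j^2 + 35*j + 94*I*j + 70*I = (j + 1)*(j + 5)*(j + 7)*(j + 2*I)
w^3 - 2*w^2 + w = w*(w - 1)^2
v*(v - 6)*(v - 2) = v^3 - 8*v^2 + 12*v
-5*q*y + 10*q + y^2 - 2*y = (-5*q + y)*(y - 2)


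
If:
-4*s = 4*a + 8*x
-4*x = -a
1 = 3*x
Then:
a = 4/3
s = -2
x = 1/3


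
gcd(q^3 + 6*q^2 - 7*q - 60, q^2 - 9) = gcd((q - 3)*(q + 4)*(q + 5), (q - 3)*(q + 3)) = q - 3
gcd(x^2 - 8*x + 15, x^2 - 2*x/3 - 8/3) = 1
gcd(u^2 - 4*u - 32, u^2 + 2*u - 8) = u + 4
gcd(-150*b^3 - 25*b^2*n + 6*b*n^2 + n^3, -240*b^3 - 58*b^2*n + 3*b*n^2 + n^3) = 30*b^2 + 11*b*n + n^2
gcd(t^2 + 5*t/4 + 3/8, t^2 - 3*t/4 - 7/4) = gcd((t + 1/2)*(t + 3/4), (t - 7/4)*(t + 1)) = 1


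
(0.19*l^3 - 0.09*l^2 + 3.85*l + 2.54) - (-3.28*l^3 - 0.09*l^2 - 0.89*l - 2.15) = 3.47*l^3 + 4.74*l + 4.69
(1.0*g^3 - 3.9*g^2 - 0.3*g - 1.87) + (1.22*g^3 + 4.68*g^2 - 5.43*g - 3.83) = 2.22*g^3 + 0.78*g^2 - 5.73*g - 5.7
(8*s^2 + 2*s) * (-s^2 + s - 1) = -8*s^4 + 6*s^3 - 6*s^2 - 2*s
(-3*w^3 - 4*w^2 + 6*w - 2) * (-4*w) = 12*w^4 + 16*w^3 - 24*w^2 + 8*w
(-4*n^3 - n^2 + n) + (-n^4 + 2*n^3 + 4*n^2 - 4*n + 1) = -n^4 - 2*n^3 + 3*n^2 - 3*n + 1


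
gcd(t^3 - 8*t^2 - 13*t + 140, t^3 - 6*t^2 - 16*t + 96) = t + 4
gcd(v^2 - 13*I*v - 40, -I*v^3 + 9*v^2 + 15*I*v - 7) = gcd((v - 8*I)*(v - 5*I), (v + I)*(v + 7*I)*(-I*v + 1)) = 1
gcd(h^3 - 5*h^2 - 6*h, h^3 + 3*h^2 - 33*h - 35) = h + 1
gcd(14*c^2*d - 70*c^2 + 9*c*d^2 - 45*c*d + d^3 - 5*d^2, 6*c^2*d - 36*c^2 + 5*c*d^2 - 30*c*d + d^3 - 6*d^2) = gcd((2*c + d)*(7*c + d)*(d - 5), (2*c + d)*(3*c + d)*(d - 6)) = 2*c + d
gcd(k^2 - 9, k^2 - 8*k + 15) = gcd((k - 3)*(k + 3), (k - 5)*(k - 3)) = k - 3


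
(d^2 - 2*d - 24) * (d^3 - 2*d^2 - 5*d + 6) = d^5 - 4*d^4 - 25*d^3 + 64*d^2 + 108*d - 144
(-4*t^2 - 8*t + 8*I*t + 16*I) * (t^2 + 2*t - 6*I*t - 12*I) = -4*t^4 - 16*t^3 + 32*I*t^3 + 32*t^2 + 128*I*t^2 + 192*t + 128*I*t + 192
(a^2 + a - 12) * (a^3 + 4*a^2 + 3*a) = a^5 + 5*a^4 - 5*a^3 - 45*a^2 - 36*a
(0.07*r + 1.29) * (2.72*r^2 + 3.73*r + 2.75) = 0.1904*r^3 + 3.7699*r^2 + 5.0042*r + 3.5475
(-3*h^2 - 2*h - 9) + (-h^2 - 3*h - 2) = -4*h^2 - 5*h - 11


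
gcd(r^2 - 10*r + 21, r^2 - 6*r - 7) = r - 7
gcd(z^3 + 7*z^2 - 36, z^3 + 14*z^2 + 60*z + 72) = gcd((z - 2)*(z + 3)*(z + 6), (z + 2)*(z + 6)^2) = z + 6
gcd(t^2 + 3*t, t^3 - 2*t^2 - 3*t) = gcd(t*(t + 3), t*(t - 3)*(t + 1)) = t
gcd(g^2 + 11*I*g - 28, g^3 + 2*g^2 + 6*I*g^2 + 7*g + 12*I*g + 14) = g + 7*I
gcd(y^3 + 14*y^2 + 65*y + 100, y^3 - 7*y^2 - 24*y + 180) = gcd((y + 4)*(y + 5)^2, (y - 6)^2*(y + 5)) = y + 5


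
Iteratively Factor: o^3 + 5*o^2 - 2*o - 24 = (o + 3)*(o^2 + 2*o - 8) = (o + 3)*(o + 4)*(o - 2)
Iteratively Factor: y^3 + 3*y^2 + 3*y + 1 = (y + 1)*(y^2 + 2*y + 1) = (y + 1)^2*(y + 1)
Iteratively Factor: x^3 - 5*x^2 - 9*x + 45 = (x - 3)*(x^2 - 2*x - 15) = (x - 5)*(x - 3)*(x + 3)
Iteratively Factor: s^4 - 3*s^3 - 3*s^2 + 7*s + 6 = (s - 3)*(s^3 - 3*s - 2) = (s - 3)*(s + 1)*(s^2 - s - 2) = (s - 3)*(s + 1)^2*(s - 2)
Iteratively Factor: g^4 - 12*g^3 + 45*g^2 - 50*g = (g - 5)*(g^3 - 7*g^2 + 10*g) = g*(g - 5)*(g^2 - 7*g + 10) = g*(g - 5)^2*(g - 2)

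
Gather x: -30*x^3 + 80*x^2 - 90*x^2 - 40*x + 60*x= -30*x^3 - 10*x^2 + 20*x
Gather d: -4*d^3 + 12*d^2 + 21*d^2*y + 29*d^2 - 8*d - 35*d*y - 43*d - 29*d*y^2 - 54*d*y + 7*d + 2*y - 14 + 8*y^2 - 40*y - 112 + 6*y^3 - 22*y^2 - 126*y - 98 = -4*d^3 + d^2*(21*y + 41) + d*(-29*y^2 - 89*y - 44) + 6*y^3 - 14*y^2 - 164*y - 224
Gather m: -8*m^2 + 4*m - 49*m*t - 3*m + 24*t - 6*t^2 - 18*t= -8*m^2 + m*(1 - 49*t) - 6*t^2 + 6*t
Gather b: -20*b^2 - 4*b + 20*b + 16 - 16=-20*b^2 + 16*b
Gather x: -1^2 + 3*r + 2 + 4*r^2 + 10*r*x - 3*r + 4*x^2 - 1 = 4*r^2 + 10*r*x + 4*x^2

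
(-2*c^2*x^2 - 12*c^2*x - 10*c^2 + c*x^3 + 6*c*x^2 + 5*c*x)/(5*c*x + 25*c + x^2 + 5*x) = c*(-2*c*x - 2*c + x^2 + x)/(5*c + x)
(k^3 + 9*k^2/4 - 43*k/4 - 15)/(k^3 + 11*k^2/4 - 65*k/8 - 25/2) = 2*(k - 3)/(2*k - 5)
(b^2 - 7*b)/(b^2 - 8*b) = (b - 7)/(b - 8)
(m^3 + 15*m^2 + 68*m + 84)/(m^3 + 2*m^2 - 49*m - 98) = (m + 6)/(m - 7)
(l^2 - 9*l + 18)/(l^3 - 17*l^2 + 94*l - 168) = (l - 3)/(l^2 - 11*l + 28)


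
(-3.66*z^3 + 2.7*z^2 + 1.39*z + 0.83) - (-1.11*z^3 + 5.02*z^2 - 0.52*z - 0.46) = -2.55*z^3 - 2.32*z^2 + 1.91*z + 1.29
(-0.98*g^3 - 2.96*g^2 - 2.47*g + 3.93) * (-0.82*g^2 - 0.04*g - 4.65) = 0.8036*g^5 + 2.4664*g^4 + 6.7008*g^3 + 10.6402*g^2 + 11.3283*g - 18.2745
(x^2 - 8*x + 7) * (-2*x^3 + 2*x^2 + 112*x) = -2*x^5 + 18*x^4 + 82*x^3 - 882*x^2 + 784*x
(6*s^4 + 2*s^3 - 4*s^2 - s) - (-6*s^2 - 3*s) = 6*s^4 + 2*s^3 + 2*s^2 + 2*s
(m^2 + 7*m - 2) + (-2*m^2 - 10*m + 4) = -m^2 - 3*m + 2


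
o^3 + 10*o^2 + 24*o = o*(o + 4)*(o + 6)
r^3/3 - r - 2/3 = (r/3 + 1/3)*(r - 2)*(r + 1)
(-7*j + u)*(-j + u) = 7*j^2 - 8*j*u + u^2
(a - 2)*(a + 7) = a^2 + 5*a - 14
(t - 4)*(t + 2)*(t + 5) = t^3 + 3*t^2 - 18*t - 40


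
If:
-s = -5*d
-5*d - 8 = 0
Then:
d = -8/5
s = -8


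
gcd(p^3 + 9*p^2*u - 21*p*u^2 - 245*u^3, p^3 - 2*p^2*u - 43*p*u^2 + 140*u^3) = p^2 + 2*p*u - 35*u^2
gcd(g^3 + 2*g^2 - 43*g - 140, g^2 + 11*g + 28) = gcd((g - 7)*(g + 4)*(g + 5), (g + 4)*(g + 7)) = g + 4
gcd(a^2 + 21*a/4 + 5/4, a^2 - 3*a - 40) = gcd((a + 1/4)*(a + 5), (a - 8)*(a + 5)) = a + 5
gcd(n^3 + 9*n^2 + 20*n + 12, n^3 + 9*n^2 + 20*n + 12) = n^3 + 9*n^2 + 20*n + 12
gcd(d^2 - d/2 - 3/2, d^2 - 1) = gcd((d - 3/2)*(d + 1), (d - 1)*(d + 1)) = d + 1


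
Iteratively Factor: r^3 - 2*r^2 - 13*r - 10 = (r + 2)*(r^2 - 4*r - 5) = (r - 5)*(r + 2)*(r + 1)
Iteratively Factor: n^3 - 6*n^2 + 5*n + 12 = (n - 3)*(n^2 - 3*n - 4) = (n - 3)*(n + 1)*(n - 4)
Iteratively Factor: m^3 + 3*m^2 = (m + 3)*(m^2) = m*(m + 3)*(m)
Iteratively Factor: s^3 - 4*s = (s)*(s^2 - 4) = s*(s - 2)*(s + 2)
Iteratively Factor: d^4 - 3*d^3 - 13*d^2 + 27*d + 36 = (d - 3)*(d^3 - 13*d - 12) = (d - 3)*(d + 1)*(d^2 - d - 12) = (d - 3)*(d + 1)*(d + 3)*(d - 4)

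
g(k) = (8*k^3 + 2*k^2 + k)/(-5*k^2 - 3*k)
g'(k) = (10*k + 3)*(8*k^3 + 2*k^2 + k)/(-5*k^2 - 3*k)^2 + (24*k^2 + 4*k + 1)/(-5*k^2 - 3*k)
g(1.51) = -2.11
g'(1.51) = -1.48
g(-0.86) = 4.00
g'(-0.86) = 6.33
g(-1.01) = 3.48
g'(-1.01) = 1.59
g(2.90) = -4.23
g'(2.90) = -1.56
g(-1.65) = 3.71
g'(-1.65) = -1.11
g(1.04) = -1.43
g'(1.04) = -1.40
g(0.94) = -1.29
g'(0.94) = -1.37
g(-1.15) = 3.37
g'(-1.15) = 0.17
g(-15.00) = 24.60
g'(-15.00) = -1.60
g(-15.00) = 24.60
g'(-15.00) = -1.60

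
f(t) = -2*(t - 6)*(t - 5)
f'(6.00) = -2.00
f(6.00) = 0.00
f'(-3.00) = 34.00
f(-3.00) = -144.00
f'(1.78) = 14.88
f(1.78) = -27.18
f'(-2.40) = 31.60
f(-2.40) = -124.32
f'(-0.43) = 23.72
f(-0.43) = -69.83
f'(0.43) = 20.28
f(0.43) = -50.91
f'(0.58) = 19.68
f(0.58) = -47.91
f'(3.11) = 9.56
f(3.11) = -10.92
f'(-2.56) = 32.24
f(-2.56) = -129.43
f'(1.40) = 16.40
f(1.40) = -33.12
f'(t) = 22 - 4*t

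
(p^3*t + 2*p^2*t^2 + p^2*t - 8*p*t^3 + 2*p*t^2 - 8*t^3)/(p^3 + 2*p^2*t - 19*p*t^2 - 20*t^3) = t*(p^3 + 2*p^2*t + p^2 - 8*p*t^2 + 2*p*t - 8*t^2)/(p^3 + 2*p^2*t - 19*p*t^2 - 20*t^3)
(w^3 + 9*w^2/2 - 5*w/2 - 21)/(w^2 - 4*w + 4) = (2*w^2 + 13*w + 21)/(2*(w - 2))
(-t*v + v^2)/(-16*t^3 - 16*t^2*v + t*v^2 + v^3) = v*(t - v)/(16*t^3 + 16*t^2*v - t*v^2 - v^3)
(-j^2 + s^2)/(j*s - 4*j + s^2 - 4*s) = (-j + s)/(s - 4)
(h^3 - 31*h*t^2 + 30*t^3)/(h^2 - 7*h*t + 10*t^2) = (-h^2 - 5*h*t + 6*t^2)/(-h + 2*t)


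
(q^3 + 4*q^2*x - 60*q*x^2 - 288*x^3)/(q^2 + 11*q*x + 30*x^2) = (q^2 - 2*q*x - 48*x^2)/(q + 5*x)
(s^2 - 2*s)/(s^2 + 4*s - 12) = s/(s + 6)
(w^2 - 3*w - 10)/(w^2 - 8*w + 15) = (w + 2)/(w - 3)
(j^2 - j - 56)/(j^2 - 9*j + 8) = (j + 7)/(j - 1)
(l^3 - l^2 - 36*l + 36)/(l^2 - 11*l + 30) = (l^2 + 5*l - 6)/(l - 5)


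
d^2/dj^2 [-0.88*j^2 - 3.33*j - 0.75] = -1.76000000000000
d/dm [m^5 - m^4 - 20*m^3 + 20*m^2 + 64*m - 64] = 5*m^4 - 4*m^3 - 60*m^2 + 40*m + 64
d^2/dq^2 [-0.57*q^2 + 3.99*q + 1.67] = -1.14000000000000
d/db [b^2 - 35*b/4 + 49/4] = 2*b - 35/4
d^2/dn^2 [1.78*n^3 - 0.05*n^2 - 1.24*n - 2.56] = 10.68*n - 0.1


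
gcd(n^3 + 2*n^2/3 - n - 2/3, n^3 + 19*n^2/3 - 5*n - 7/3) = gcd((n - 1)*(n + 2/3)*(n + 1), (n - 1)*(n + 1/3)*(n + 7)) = n - 1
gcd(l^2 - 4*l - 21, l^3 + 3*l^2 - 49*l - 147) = l^2 - 4*l - 21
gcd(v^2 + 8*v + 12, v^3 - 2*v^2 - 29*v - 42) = v + 2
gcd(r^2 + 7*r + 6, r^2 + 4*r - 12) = r + 6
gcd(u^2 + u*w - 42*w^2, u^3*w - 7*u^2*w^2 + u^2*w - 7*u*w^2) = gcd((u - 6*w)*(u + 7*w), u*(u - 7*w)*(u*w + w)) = 1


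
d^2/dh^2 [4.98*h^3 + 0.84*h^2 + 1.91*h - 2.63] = 29.88*h + 1.68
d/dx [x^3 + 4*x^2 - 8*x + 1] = 3*x^2 + 8*x - 8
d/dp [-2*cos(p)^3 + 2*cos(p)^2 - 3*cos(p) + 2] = (6*cos(p)^2 - 4*cos(p) + 3)*sin(p)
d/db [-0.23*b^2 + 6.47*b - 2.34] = 6.47 - 0.46*b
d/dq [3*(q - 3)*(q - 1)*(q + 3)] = 9*q^2 - 6*q - 27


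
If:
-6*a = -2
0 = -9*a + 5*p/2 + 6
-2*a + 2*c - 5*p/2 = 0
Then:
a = 1/3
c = -7/6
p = -6/5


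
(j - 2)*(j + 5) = j^2 + 3*j - 10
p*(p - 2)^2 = p^3 - 4*p^2 + 4*p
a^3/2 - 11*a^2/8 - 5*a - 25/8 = (a/2 + 1/2)*(a - 5)*(a + 5/4)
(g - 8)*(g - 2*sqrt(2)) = g^2 - 8*g - 2*sqrt(2)*g + 16*sqrt(2)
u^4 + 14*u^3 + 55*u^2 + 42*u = u*(u + 1)*(u + 6)*(u + 7)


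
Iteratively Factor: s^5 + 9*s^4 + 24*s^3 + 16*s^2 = (s)*(s^4 + 9*s^3 + 24*s^2 + 16*s) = s^2*(s^3 + 9*s^2 + 24*s + 16) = s^2*(s + 1)*(s^2 + 8*s + 16) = s^2*(s + 1)*(s + 4)*(s + 4)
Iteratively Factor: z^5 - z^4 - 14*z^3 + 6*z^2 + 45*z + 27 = (z + 1)*(z^4 - 2*z^3 - 12*z^2 + 18*z + 27) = (z + 1)*(z + 3)*(z^3 - 5*z^2 + 3*z + 9) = (z - 3)*(z + 1)*(z + 3)*(z^2 - 2*z - 3) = (z - 3)^2*(z + 1)*(z + 3)*(z + 1)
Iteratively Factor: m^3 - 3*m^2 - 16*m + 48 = (m - 3)*(m^2 - 16) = (m - 3)*(m + 4)*(m - 4)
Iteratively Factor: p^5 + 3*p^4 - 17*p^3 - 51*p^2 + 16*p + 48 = (p + 4)*(p^4 - p^3 - 13*p^2 + p + 12) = (p + 3)*(p + 4)*(p^3 - 4*p^2 - p + 4) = (p - 4)*(p + 3)*(p + 4)*(p^2 - 1) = (p - 4)*(p + 1)*(p + 3)*(p + 4)*(p - 1)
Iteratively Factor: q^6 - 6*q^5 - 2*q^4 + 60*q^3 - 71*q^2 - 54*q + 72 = (q + 1)*(q^5 - 7*q^4 + 5*q^3 + 55*q^2 - 126*q + 72) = (q - 1)*(q + 1)*(q^4 - 6*q^3 - q^2 + 54*q - 72) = (q - 3)*(q - 1)*(q + 1)*(q^3 - 3*q^2 - 10*q + 24) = (q - 3)*(q - 2)*(q - 1)*(q + 1)*(q^2 - q - 12) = (q - 3)*(q - 2)*(q - 1)*(q + 1)*(q + 3)*(q - 4)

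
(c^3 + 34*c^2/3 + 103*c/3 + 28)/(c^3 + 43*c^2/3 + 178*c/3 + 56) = (c + 3)/(c + 6)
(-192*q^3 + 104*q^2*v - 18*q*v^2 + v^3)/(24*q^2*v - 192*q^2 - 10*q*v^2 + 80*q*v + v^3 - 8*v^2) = (-8*q + v)/(v - 8)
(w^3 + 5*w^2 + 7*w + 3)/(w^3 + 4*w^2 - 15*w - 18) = (w^2 + 4*w + 3)/(w^2 + 3*w - 18)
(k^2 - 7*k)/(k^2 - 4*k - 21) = k/(k + 3)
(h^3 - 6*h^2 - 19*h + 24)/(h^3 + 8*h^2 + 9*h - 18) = (h - 8)/(h + 6)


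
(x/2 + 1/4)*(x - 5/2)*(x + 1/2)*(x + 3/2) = x^4/2 - 9*x^2/4 - 2*x - 15/32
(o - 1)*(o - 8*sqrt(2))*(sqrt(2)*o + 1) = sqrt(2)*o^3 - 15*o^2 - sqrt(2)*o^2 - 8*sqrt(2)*o + 15*o + 8*sqrt(2)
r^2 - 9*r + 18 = (r - 6)*(r - 3)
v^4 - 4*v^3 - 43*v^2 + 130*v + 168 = (v - 7)*(v - 4)*(v + 1)*(v + 6)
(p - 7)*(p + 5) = p^2 - 2*p - 35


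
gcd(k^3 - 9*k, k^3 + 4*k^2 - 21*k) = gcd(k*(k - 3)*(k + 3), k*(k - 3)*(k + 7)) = k^2 - 3*k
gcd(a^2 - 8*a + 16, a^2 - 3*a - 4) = a - 4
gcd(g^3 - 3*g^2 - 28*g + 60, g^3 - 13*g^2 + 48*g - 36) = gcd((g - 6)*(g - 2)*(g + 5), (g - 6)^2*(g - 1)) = g - 6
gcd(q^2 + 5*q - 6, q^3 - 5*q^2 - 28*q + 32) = q - 1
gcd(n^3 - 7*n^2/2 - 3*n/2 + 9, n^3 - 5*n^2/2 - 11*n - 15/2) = n + 3/2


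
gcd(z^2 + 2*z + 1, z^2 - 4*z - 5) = z + 1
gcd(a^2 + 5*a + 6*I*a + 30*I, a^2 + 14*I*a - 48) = a + 6*I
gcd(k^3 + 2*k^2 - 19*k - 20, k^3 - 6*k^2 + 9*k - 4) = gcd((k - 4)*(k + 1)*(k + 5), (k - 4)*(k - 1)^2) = k - 4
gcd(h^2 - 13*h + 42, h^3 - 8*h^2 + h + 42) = h - 7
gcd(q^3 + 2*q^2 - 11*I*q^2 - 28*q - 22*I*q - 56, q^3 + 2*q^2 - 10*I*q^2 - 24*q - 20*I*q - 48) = q^2 + q*(2 - 4*I) - 8*I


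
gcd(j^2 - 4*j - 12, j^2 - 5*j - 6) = j - 6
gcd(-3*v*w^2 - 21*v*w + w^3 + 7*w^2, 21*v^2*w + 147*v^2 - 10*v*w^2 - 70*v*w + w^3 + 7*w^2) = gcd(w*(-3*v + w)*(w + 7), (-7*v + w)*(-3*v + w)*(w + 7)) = 3*v*w + 21*v - w^2 - 7*w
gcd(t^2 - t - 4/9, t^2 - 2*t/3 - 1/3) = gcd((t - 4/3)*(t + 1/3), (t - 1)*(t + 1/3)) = t + 1/3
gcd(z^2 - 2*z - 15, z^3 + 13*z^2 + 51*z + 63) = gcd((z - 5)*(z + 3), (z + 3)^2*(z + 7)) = z + 3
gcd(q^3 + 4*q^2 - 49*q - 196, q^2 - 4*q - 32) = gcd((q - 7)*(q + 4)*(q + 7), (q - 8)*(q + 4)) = q + 4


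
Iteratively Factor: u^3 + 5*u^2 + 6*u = (u)*(u^2 + 5*u + 6) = u*(u + 2)*(u + 3)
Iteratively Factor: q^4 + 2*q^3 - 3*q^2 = (q)*(q^3 + 2*q^2 - 3*q) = q*(q - 1)*(q^2 + 3*q) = q*(q - 1)*(q + 3)*(q)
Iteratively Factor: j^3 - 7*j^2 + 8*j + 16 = (j + 1)*(j^2 - 8*j + 16) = (j - 4)*(j + 1)*(j - 4)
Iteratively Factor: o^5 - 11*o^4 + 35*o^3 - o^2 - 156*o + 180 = (o + 2)*(o^4 - 13*o^3 + 61*o^2 - 123*o + 90) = (o - 3)*(o + 2)*(o^3 - 10*o^2 + 31*o - 30) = (o - 5)*(o - 3)*(o + 2)*(o^2 - 5*o + 6) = (o - 5)*(o - 3)*(o - 2)*(o + 2)*(o - 3)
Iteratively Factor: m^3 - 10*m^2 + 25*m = (m - 5)*(m^2 - 5*m) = m*(m - 5)*(m - 5)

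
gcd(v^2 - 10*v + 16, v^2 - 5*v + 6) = v - 2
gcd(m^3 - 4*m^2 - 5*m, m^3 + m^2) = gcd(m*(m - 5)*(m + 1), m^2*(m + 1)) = m^2 + m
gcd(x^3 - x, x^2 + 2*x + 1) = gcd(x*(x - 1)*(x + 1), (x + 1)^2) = x + 1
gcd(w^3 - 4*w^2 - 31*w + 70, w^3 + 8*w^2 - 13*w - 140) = w + 5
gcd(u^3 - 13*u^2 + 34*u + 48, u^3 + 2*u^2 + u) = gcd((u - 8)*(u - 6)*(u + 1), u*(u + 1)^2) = u + 1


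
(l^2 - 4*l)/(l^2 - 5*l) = (l - 4)/(l - 5)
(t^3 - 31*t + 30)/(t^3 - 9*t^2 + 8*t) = (t^2 + t - 30)/(t*(t - 8))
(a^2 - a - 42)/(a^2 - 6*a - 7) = (a + 6)/(a + 1)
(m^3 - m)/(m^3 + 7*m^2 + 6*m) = (m - 1)/(m + 6)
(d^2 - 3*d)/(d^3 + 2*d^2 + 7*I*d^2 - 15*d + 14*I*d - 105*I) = d/(d^2 + d*(5 + 7*I) + 35*I)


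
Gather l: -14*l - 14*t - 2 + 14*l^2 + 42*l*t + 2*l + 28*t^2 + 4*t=14*l^2 + l*(42*t - 12) + 28*t^2 - 10*t - 2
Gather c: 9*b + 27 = 9*b + 27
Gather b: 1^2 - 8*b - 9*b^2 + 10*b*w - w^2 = -9*b^2 + b*(10*w - 8) - w^2 + 1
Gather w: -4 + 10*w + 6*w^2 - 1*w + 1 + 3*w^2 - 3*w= 9*w^2 + 6*w - 3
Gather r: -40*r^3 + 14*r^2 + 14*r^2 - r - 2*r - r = -40*r^3 + 28*r^2 - 4*r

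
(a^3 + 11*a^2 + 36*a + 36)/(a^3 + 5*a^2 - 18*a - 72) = (a + 2)/(a - 4)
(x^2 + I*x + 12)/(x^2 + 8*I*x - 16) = (x - 3*I)/(x + 4*I)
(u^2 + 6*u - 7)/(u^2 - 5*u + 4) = (u + 7)/(u - 4)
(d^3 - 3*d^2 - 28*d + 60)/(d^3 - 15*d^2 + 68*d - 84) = (d + 5)/(d - 7)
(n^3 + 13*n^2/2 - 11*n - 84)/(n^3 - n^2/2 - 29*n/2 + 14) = (n + 6)/(n - 1)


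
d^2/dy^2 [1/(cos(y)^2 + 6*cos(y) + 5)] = (-8*sin(y)^4 + 36*sin(y)^2 + 105*cos(y) - 9*cos(3*y) + 96)/(2*(cos(y) + 1)^3*(cos(y) + 5)^3)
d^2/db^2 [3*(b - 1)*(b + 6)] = 6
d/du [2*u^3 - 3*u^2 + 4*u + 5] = 6*u^2 - 6*u + 4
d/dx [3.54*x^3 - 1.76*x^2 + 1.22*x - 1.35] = 10.62*x^2 - 3.52*x + 1.22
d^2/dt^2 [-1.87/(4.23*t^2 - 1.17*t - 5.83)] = (-66.919446*t^2 + 18.509634*t + 1.87*(8.46*t - 1.17)*(16.92*t - 2.34) + 92.231766)/(-4.23*t^2 + 1.17*t + 5.83)^3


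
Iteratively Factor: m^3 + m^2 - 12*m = (m - 3)*(m^2 + 4*m) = (m - 3)*(m + 4)*(m)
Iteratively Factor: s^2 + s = (s + 1)*(s)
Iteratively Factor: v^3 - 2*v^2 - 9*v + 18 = (v - 3)*(v^2 + v - 6) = (v - 3)*(v - 2)*(v + 3)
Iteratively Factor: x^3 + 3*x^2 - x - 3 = (x - 1)*(x^2 + 4*x + 3) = (x - 1)*(x + 1)*(x + 3)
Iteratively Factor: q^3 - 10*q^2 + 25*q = (q - 5)*(q^2 - 5*q) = (q - 5)^2*(q)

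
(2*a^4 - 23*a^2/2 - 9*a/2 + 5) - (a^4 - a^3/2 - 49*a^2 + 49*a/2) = a^4 + a^3/2 + 75*a^2/2 - 29*a + 5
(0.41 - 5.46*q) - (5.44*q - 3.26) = 3.67 - 10.9*q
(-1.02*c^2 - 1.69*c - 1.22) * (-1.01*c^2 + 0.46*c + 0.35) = 1.0302*c^4 + 1.2377*c^3 + 0.0978000000000001*c^2 - 1.1527*c - 0.427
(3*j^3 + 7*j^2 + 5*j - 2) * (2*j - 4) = 6*j^4 + 2*j^3 - 18*j^2 - 24*j + 8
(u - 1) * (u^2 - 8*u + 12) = u^3 - 9*u^2 + 20*u - 12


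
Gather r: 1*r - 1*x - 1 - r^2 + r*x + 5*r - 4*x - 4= -r^2 + r*(x + 6) - 5*x - 5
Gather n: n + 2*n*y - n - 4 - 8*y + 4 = 2*n*y - 8*y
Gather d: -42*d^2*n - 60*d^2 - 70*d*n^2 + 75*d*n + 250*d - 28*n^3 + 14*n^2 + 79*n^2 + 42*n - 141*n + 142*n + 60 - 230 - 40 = d^2*(-42*n - 60) + d*(-70*n^2 + 75*n + 250) - 28*n^3 + 93*n^2 + 43*n - 210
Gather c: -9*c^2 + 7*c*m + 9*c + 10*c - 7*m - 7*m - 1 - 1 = -9*c^2 + c*(7*m + 19) - 14*m - 2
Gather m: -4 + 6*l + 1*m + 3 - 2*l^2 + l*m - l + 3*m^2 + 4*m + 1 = -2*l^2 + 5*l + 3*m^2 + m*(l + 5)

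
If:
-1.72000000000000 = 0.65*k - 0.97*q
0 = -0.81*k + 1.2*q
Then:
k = 362.11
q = 244.42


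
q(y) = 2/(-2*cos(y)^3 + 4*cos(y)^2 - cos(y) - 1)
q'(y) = 2*(-6*sin(y)*cos(y)^2 + 8*sin(y)*cos(y) - sin(y))/(-2*cos(y)^3 + 4*cos(y)^2 - cos(y) - 1)^2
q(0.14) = -200.53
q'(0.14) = 2913.86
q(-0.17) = -134.91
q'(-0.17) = -1626.44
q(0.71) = -6.06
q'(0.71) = 19.32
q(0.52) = -12.31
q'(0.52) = 53.58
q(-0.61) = -8.56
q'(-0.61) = -32.03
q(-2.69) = 0.44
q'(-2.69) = 0.54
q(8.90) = 0.48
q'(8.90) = -0.72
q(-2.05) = 3.94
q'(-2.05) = 41.10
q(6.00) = -46.65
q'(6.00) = -349.52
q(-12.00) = -10.14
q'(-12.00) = 40.76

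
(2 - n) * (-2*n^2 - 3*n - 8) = 2*n^3 - n^2 + 2*n - 16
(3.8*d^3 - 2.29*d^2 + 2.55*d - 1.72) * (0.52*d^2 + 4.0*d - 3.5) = 1.976*d^5 + 14.0092*d^4 - 21.134*d^3 + 17.3206*d^2 - 15.805*d + 6.02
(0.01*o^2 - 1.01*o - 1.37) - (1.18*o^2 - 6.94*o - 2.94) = -1.17*o^2 + 5.93*o + 1.57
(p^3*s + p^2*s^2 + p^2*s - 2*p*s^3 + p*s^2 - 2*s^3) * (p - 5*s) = p^4*s - 4*p^3*s^2 + p^3*s - 7*p^2*s^3 - 4*p^2*s^2 + 10*p*s^4 - 7*p*s^3 + 10*s^4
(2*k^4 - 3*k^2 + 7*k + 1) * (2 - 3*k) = -6*k^5 + 4*k^4 + 9*k^3 - 27*k^2 + 11*k + 2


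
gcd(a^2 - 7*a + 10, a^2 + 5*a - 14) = a - 2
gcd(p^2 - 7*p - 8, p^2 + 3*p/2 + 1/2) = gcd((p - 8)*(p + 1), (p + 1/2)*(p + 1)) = p + 1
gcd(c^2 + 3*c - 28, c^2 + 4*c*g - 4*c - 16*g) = c - 4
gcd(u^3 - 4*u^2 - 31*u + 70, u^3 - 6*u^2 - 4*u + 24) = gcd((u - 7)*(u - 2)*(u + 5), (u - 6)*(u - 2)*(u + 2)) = u - 2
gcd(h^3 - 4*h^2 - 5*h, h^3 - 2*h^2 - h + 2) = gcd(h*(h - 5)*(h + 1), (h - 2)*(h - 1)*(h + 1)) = h + 1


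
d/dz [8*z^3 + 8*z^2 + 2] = 8*z*(3*z + 2)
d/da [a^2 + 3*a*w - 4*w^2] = 2*a + 3*w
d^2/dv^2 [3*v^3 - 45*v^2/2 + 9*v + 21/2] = 18*v - 45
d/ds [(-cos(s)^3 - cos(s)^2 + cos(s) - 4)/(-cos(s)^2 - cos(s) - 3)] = (-sin(s)^4 + 2*sin(s)^2*cos(s) + 13*sin(s)^2 - 5)*sin(s)/(cos(s)^2 + cos(s) + 3)^2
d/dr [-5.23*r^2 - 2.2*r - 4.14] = -10.46*r - 2.2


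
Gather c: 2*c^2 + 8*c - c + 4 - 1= 2*c^2 + 7*c + 3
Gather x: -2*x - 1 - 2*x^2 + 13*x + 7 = -2*x^2 + 11*x + 6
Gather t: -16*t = -16*t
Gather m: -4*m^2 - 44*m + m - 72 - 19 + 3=-4*m^2 - 43*m - 88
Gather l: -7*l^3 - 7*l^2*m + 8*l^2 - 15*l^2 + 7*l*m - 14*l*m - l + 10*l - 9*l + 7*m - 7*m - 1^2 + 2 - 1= -7*l^3 + l^2*(-7*m - 7) - 7*l*m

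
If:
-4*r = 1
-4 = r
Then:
No Solution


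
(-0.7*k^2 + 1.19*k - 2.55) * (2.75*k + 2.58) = -1.925*k^3 + 1.4665*k^2 - 3.9423*k - 6.579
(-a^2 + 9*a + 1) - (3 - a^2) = 9*a - 2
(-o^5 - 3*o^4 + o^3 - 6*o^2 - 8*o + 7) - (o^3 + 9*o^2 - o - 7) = -o^5 - 3*o^4 - 15*o^2 - 7*o + 14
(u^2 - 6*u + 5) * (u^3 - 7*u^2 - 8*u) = u^5 - 13*u^4 + 39*u^3 + 13*u^2 - 40*u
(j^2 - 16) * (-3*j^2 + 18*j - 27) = -3*j^4 + 18*j^3 + 21*j^2 - 288*j + 432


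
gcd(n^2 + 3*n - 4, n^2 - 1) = n - 1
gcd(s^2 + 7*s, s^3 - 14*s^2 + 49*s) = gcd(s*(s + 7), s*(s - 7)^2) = s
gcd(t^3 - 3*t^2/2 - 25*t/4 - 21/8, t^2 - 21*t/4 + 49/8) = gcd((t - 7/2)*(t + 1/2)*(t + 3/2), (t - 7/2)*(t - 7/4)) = t - 7/2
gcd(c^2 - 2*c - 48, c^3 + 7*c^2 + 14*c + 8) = 1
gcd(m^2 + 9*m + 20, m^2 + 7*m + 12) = m + 4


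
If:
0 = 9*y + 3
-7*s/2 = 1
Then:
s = -2/7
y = -1/3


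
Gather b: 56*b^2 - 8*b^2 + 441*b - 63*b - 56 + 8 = 48*b^2 + 378*b - 48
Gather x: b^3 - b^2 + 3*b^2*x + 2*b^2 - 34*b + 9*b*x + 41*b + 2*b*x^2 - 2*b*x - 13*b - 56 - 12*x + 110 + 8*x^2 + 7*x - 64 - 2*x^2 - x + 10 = b^3 + b^2 - 6*b + x^2*(2*b + 6) + x*(3*b^2 + 7*b - 6)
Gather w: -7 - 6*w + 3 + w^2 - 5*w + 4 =w^2 - 11*w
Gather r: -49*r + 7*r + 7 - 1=6 - 42*r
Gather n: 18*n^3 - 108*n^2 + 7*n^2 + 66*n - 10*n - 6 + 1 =18*n^3 - 101*n^2 + 56*n - 5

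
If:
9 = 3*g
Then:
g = 3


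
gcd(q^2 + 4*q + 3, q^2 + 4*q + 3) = q^2 + 4*q + 3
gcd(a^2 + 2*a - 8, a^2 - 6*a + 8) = a - 2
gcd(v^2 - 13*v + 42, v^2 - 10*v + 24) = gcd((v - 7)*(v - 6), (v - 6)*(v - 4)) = v - 6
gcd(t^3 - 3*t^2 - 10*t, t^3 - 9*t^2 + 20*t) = t^2 - 5*t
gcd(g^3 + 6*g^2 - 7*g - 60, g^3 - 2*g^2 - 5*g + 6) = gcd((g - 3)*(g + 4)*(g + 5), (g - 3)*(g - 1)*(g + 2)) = g - 3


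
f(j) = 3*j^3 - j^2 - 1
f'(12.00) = 1272.00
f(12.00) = 5039.00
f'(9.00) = 711.00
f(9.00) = 2105.00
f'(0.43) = 0.80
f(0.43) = -0.95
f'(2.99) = 74.48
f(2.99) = 70.25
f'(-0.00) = 0.00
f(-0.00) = -1.00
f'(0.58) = 1.87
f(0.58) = -0.75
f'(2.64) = 57.45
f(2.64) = 47.23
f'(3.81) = 123.02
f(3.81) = 150.40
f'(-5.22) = 255.68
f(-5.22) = -454.96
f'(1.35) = 13.70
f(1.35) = 4.56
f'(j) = 9*j^2 - 2*j = j*(9*j - 2)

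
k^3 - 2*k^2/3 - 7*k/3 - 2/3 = (k - 2)*(k + 1/3)*(k + 1)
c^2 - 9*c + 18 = (c - 6)*(c - 3)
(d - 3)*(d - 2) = d^2 - 5*d + 6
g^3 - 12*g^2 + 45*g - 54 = (g - 6)*(g - 3)^2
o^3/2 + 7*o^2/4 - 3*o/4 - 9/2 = (o/2 + 1)*(o - 3/2)*(o + 3)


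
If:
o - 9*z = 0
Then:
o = 9*z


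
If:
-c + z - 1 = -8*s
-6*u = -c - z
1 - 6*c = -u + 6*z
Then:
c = 6/35 - z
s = 41/280 - z/4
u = 1/35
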